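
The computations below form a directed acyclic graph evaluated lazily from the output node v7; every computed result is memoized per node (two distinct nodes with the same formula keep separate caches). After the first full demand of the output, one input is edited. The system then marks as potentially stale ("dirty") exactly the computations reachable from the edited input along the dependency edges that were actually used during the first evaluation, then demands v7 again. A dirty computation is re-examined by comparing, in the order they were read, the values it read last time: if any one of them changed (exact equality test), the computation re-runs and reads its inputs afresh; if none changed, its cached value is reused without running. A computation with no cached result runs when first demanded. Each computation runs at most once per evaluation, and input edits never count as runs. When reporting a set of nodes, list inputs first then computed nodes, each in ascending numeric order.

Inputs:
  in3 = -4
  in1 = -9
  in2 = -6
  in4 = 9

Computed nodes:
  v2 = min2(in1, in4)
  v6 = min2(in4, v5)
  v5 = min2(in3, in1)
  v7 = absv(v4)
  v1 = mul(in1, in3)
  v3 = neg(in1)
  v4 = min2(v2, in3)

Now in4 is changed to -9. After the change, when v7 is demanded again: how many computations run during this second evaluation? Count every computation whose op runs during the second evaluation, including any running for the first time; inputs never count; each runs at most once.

1 computations run: v2.
Note the absorption at v2: it re-runs yet its value is the same, leaving the output's value untouched.

First demand of the output computes:
  v2 = min2(-9, 9) = -9
  v4 = min2(-9, -4) = -9
  v7 = absv(-9) = 9

After the edit, cleaning proceeds:
  v2: a read changed (in4 9->-9) — executes, giving -9 — identical to its old value.
  v4: dirty, but its reads are unchanged (v2 unchanged, in3 unchanged); cached -9 stands.
  v7: dirty, but its reads are unchanged (v4 unchanged); cached 9 stands.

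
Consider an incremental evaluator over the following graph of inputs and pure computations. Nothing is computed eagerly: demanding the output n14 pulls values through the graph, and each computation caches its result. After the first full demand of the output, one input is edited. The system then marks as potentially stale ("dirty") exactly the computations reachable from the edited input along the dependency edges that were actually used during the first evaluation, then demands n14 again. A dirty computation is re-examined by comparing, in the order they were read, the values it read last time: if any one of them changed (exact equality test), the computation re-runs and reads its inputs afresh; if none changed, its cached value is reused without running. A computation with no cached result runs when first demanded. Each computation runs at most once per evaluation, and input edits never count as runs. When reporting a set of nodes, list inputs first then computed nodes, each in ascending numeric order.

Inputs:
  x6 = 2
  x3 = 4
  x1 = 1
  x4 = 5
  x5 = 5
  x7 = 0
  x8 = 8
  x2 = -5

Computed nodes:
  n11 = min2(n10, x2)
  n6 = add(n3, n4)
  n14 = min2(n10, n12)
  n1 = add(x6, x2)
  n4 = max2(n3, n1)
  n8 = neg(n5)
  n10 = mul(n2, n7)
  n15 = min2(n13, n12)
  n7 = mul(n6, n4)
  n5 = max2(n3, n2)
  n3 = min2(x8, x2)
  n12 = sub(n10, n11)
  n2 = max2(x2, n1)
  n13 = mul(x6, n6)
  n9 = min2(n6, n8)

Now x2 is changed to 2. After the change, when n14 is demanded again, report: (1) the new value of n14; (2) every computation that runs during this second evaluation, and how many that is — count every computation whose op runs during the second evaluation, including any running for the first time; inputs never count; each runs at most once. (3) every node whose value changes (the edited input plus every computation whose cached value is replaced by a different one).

Initial pass — values computed on the first demand:
  n1 = add(2, -5) = -3
  n2 = max2(-5, -3) = -3
  n3 = min2(8, -5) = -5
  n4 = max2(-5, -3) = -3
  n6 = add(-5, -3) = -8
  n7 = mul(-8, -3) = 24
  n10 = mul(-3, 24) = -72
  n11 = min2(-72, -5) = -72
  n12 = sub(-72, -72) = 0
  n14 = min2(-72, 0) = -72

Second demand — change propagation:
  n1: re-runs because x2 -5->2; new result 4.
  n2: re-runs because x2 -5->2; n1 -3->4; new result 4.
  n3: re-runs because x2 -5->2; new result 2.
  n4: re-runs because n3 -5->2; n1 -3->4; new result 4.
  n6: re-runs because n3 -5->2; n4 -3->4; new result 6.
  n7: re-runs because n6 -8->6; n4 -3->4; new result 24 (unchanged).
  n10: re-runs because n2 -3->4; new result 96.
  n11: re-runs because n10 -72->96; x2 -5->2; new result 2.
  n12: re-runs because n10 -72->96; n11 -72->2; new result 94.
  n14: re-runs because n10 -72->96; n12 0->94; new result 94.

n14 now evaluates to 94.
Run set: n1, n2, n3, n4, n6, n7, n10, n11, n12, n14 (10 run).
Changed values: x2, n1, n2, n3, n4, n6, n10, n11, n12, n14.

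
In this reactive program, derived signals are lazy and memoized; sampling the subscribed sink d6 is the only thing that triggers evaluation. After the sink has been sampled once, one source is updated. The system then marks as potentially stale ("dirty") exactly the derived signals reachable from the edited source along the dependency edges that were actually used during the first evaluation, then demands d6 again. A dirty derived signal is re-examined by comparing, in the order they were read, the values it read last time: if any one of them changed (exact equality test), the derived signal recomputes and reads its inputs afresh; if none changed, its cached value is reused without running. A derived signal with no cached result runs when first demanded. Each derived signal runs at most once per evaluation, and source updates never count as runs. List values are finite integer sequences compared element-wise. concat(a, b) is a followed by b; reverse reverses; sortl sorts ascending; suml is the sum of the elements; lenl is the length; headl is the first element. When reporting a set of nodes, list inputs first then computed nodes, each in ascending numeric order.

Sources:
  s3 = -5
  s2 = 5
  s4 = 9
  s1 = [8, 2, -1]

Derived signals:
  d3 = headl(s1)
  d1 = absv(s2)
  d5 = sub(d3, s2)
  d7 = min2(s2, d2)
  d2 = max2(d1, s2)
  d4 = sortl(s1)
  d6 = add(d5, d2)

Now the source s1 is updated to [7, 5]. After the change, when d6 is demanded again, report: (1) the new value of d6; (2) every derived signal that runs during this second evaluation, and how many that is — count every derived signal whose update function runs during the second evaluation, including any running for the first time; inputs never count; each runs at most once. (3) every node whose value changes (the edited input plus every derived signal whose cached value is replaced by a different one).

Demanding d6 again yields 7.
3 derived signals run: d3, d5, d6.
The nodes whose values change: s1, d3, d5, d6.

First demand of the output computes:
  d1 = absv(5) = 5
  d2 = max2(5, 5) = 5
  d3 = headl([8, 2, -1]) = 8
  d5 = sub(8, 5) = 3
  d6 = add(3, 5) = 8

After the edit, cleaning proceeds:
  d3: a read changed (s1 [8, 2, -1]->[7, 5]) — executes, giving 7.
  d5: a read changed (d3 8->7) — executes, giving 2.
  d6: a read changed (d5 3->2) — executes, giving 7.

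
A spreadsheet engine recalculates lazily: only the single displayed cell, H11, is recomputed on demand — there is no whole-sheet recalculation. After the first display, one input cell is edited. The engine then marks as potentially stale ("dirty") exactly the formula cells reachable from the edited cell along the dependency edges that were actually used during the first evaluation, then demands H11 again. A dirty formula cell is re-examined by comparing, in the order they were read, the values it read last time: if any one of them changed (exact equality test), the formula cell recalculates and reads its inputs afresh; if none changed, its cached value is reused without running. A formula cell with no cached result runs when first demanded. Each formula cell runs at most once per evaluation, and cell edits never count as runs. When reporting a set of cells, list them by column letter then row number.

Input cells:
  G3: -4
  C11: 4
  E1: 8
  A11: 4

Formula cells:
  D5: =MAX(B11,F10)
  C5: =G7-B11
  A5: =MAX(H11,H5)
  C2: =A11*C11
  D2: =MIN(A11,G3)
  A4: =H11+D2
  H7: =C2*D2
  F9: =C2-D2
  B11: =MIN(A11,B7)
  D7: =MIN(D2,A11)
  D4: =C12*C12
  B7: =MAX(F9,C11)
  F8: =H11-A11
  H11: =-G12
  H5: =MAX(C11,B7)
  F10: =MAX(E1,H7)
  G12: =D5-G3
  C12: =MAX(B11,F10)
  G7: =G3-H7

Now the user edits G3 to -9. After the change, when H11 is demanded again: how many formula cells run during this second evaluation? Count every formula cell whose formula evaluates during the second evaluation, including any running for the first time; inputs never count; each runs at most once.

First evaluation (everything demanded from the output):
  C2 = 4 * 4 = 16
  D2 = MIN(4, -4) = -4
  F9 = 16 - -4 = 20
  B7 = MAX(20, 4) = 20
  B11 = MIN(4, 20) = 4
  H7 = 16 * -4 = -64
  F10 = MAX(8, -64) = 8
  D5 = MAX(4, 8) = 8
  G12 = 8 - -4 = 12
  H11 = -(12) = -12

Propagation after the edit:
  D2: runs — G3 -4->-9; result -9.
  F9: runs — D2 -4->-9; result 25.
  B7: runs — F9 20->25; result 25.
  B11: runs — B7 20->25; result 4 (same value as before).
  H7: runs — D2 -4->-9; result -144.
  F10: runs — H7 -64->-144; result 8 (same value as before).
  D5: checked — values it read are unchanged (B11 unchanged, F10 unchanged); reused cached 8 without running.
  G12: runs — G3 -4->-9; result 17.
  H11: runs — G12 12->17; result -17.

Key observation: the cutoff stops propagation at D5 — its inputs' values are unchanged, so it reuses its cache.

Formula cells that run: B7, B11, D2, F9, F10, G12, H7, H11 — 8 in total.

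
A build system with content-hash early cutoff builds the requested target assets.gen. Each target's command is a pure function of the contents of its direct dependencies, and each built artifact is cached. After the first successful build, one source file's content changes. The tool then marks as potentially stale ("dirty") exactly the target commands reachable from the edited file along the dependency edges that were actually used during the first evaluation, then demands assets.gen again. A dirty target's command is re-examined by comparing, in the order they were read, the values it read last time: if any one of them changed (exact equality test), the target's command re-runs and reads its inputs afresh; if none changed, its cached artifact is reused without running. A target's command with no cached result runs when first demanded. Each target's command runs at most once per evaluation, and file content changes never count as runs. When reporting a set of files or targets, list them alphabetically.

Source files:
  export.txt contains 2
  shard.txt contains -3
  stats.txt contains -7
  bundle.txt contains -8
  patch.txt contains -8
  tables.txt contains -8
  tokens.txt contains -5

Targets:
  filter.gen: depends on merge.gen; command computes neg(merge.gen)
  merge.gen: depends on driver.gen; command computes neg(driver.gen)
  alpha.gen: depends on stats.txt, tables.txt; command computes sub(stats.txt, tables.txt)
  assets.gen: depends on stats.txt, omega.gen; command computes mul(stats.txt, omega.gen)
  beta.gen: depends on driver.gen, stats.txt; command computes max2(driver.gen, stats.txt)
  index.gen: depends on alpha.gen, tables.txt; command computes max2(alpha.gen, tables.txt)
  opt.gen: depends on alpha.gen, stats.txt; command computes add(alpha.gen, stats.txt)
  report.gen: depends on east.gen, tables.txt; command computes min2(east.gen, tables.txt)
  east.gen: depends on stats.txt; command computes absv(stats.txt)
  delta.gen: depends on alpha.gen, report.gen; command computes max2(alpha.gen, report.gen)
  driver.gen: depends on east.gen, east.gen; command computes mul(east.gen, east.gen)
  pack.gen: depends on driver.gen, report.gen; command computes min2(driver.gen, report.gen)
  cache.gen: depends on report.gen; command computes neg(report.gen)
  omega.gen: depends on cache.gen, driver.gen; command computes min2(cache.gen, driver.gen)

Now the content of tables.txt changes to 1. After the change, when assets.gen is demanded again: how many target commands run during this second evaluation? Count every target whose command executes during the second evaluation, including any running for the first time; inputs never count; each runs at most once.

First evaluation (everything demanded from the output):
  east.gen = absv(-7) = 7
  driver.gen = mul(7, 7) = 49
  report.gen = min2(7, -8) = -8
  cache.gen = neg(-8) = 8
  omega.gen = min2(8, 49) = 8
  assets.gen = mul(-7, 8) = -56

Propagation after the edit:
  report.gen: runs — tables.txt -8->1; result 1.
  cache.gen: runs — report.gen -8->1; result -1.
  omega.gen: runs — cache.gen 8->-1; result -1.
  assets.gen: runs — omega.gen 8->-1; result 7.

Target commands that run: assets.gen, cache.gen, omega.gen, report.gen — 4 in total.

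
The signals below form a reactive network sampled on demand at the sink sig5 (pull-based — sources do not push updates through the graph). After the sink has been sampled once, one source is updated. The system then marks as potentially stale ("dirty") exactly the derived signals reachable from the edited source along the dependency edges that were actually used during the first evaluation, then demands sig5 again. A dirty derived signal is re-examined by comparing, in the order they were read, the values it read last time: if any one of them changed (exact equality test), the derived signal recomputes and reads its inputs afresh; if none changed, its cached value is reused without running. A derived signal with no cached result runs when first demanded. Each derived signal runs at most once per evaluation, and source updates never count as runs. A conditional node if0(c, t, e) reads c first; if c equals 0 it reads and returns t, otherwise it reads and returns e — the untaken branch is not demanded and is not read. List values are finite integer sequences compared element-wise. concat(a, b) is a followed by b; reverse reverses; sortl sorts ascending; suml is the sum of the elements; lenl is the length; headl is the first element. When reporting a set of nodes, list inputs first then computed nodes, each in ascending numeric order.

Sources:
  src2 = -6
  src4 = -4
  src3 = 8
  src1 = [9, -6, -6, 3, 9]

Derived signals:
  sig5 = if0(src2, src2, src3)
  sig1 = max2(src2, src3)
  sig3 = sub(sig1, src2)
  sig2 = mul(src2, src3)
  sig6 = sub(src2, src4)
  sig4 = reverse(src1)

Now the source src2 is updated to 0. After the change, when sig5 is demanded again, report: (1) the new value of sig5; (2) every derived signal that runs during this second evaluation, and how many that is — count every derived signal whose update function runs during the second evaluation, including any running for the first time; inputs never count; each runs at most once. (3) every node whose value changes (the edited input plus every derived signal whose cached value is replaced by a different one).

Initial pass — values computed on the first demand:
  sig5 = if0(src2=-6 -> else branch src3) = 8

Second demand — change propagation:
  sig5: re-runs because src2 -6->0; new result 0.

sig5 now evaluates to 0.
Run set: sig5 (1 run).
Changed values: src2, sig5.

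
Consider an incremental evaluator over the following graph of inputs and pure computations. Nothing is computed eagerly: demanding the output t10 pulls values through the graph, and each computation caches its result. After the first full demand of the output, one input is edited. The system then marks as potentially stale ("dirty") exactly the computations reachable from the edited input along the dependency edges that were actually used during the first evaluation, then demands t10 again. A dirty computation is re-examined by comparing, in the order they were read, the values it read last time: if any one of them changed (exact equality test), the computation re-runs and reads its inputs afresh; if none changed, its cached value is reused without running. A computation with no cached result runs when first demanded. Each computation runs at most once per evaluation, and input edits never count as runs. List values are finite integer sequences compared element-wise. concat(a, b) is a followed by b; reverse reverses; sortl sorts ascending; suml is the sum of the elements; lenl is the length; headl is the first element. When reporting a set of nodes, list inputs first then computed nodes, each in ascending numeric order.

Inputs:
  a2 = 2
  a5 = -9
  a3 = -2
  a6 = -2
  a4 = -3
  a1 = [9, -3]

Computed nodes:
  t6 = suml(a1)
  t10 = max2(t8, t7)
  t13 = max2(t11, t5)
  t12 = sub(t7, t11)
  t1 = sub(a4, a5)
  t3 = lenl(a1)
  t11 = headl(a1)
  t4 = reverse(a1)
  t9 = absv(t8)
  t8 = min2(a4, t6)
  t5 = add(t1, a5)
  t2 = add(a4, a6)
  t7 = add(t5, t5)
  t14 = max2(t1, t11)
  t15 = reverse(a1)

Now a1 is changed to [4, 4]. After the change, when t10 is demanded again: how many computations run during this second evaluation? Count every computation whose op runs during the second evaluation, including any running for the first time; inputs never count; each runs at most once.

Run set: t6, t8 (2 run).
The important point: t8 recomputes to an identical value, and the output ends up unchanged.

Initial pass — values computed on the first demand:
  t1 = sub(-3, -9) = 6
  t5 = add(6, -9) = -3
  t6 = suml([9, -3]) = 6
  t7 = add(-3, -3) = -6
  t8 = min2(-3, 6) = -3
  t10 = max2(-3, -6) = -3

Second demand — change propagation:
  t6: re-runs because a1 [9, -3]->[4, 4]; new result 8.
  t8: re-runs because t6 6->8; new result -3 (unchanged).
  t10: re-examined; everything it read last time is the same (t8 unchanged, t7 unchanged) — cache -3 kept, no run.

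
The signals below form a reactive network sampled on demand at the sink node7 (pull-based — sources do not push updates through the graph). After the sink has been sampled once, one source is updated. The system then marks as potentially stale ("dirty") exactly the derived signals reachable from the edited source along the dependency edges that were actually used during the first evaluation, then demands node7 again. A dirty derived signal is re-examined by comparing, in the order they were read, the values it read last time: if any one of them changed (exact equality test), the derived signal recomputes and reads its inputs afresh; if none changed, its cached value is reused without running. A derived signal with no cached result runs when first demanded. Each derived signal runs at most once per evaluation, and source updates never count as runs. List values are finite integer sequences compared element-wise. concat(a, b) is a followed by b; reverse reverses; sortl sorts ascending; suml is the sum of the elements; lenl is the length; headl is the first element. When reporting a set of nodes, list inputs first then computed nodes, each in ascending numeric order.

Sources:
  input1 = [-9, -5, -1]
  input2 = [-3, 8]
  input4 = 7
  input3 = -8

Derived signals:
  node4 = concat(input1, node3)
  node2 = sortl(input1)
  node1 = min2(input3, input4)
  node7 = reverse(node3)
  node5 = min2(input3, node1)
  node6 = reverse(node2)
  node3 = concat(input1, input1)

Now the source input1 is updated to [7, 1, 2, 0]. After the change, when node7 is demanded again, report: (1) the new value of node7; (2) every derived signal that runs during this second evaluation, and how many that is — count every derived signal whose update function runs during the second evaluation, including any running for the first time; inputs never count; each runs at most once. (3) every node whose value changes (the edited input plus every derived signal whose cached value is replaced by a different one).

Initial pass — values computed on the first demand:
  node3 = concat([-9, -5, -1], [-9, -5, -1]) = [-9, -5, -1, -9, -5, -1]
  node7 = reverse([-9, -5, -1, -9, -5, -1]) = [-1, -5, -9, -1, -5, -9]

Second demand — change propagation:
  node3: re-runs because input1 [-9, -5, -1]->[7, 1, 2, 0]; input1 [-9, -5, -1]->[7, 1, 2, 0]; new result [7, 1, 2, 0, 7, 1, 2, 0].
  node7: re-runs because node3 [-9, -5, -1, -9, -5, -1]->[7, 1, 2, 0, 7, 1, 2, 0]; new result [0, 2, 1, 7, 0, 2, 1, 7].

node7 now evaluates to [0, 2, 1, 7, 0, 2, 1, 7].
Run set: node3, node7 (2 run).
Changed values: input1, node3, node7.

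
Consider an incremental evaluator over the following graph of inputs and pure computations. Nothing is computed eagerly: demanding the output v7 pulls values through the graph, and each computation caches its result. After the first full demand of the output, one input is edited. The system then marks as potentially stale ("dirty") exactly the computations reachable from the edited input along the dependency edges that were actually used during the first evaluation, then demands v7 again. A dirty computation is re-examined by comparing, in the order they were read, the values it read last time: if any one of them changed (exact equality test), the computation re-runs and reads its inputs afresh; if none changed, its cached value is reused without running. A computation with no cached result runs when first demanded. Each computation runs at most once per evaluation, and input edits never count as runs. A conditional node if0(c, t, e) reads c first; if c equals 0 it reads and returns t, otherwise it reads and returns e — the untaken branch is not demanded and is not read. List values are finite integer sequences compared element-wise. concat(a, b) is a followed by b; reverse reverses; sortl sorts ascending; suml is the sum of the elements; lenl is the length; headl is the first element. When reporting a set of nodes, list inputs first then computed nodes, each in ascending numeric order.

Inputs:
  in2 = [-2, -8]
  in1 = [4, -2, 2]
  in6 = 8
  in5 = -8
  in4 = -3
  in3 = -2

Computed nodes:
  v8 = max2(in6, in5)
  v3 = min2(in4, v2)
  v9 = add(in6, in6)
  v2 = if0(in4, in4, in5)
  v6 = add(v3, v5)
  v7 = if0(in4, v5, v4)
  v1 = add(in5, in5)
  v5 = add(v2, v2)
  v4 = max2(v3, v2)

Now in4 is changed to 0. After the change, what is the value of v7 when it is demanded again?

Initial pass — values computed on the first demand:
  v2 = if0(in4=-3 -> else branch in5) = -8
  v3 = min2(-3, -8) = -8
  v4 = max2(-8, -8) = -8
  v7 = if0(in4=-3 -> else branch v4) = -8

Second demand — change propagation:
  v2: re-runs because in4 -3->0; new result 0.
  v3: dirty yet unreached — the second evaluation never asks for it.
  v4: dirty yet unreached — the second evaluation never asks for it.
  v5: newly demanded (no cache) — executes and yields 0.
  v7: re-runs because in4 -3->0; new result 0.

The important point: the flipped condition redirects demand; v3, v4 are left stale, never re-checked.

v7 now evaluates to 0.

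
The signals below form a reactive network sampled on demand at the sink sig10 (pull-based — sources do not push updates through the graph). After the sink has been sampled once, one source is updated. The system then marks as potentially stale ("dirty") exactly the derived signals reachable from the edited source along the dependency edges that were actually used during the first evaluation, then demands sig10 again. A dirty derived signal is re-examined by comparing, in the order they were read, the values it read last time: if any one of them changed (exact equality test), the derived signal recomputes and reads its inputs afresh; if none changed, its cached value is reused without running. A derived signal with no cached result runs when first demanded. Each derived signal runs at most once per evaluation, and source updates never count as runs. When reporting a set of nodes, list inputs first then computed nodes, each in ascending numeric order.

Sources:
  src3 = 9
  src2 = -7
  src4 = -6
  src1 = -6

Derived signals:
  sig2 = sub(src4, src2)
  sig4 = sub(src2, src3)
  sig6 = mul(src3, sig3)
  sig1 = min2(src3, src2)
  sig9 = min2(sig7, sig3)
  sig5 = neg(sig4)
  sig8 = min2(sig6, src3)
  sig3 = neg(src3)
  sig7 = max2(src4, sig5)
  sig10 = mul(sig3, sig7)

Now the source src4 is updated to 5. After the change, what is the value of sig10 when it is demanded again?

sig10 now evaluates to -144.
The important point: sig7 recomputes to an identical value, and the output ends up unchanged.

Initial pass — values computed on the first demand:
  sig3 = neg(9) = -9
  sig4 = sub(-7, 9) = -16
  sig5 = neg(-16) = 16
  sig7 = max2(-6, 16) = 16
  sig10 = mul(-9, 16) = -144

Second demand — change propagation:
  sig7: re-runs because src4 -6->5; new result 16 (unchanged).
  sig10: re-examined; everything it read last time is the same (sig3 unchanged, sig7 unchanged) — cache -144 kept, no run.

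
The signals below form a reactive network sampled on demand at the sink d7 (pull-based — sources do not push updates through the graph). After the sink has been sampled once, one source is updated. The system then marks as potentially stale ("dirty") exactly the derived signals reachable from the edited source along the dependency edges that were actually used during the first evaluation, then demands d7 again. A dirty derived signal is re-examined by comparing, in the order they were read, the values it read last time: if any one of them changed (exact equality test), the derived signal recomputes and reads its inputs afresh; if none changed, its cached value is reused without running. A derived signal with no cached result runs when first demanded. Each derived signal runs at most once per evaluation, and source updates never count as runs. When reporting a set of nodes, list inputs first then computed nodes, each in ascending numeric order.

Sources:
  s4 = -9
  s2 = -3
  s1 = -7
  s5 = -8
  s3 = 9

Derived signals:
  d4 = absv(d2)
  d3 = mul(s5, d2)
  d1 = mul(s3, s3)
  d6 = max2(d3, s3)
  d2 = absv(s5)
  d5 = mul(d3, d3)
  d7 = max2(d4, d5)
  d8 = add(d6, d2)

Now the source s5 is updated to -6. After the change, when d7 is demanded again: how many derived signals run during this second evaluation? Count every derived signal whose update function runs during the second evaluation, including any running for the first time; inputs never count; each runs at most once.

Run set: d2, d3, d4, d5, d7 (5 run).

Initial pass — values computed on the first demand:
  d2 = absv(-8) = 8
  d3 = mul(-8, 8) = -64
  d4 = absv(8) = 8
  d5 = mul(-64, -64) = 4096
  d7 = max2(8, 4096) = 4096

Second demand — change propagation:
  d2: re-runs because s5 -8->-6; new result 6.
  d3: re-runs because s5 -8->-6; d2 8->6; new result -36.
  d4: re-runs because d2 8->6; new result 6.
  d5: re-runs because d3 -64->-36; d3 -64->-36; new result 1296.
  d7: re-runs because d4 8->6; d5 4096->1296; new result 1296.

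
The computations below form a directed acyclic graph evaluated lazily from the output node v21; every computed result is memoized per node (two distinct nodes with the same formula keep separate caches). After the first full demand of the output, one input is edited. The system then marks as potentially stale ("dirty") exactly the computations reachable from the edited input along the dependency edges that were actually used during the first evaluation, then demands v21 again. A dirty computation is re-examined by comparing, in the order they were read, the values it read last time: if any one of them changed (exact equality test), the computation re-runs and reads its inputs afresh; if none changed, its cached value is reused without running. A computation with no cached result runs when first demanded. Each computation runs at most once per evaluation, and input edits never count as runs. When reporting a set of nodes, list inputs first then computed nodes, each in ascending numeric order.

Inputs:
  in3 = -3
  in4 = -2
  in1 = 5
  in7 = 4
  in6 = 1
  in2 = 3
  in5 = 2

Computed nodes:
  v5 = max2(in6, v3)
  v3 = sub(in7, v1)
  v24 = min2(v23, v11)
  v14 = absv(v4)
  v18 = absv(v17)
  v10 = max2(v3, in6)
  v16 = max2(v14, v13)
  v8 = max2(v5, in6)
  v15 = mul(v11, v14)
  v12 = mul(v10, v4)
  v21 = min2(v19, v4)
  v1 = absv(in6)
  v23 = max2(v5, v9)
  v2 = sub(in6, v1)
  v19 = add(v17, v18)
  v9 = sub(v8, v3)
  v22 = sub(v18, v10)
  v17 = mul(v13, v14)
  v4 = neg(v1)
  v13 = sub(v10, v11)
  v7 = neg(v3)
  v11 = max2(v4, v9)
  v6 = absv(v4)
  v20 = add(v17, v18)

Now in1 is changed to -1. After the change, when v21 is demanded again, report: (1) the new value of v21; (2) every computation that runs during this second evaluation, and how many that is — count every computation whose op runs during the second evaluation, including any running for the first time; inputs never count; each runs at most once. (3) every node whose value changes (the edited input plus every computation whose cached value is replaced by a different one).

First demand of the output computes:
  v1 = absv(1) = 1
  v3 = sub(4, 1) = 3
  v4 = neg(1) = -1
  v5 = max2(1, 3) = 3
  v8 = max2(3, 1) = 3
  v9 = sub(3, 3) = 0
  v10 = max2(3, 1) = 3
  v11 = max2(-1, 0) = 0
  v13 = sub(3, 0) = 3
  v14 = absv(-1) = 1
  v17 = mul(3, 1) = 3
  v18 = absv(3) = 3
  v19 = add(3, 3) = 6
  v21 = min2(6, -1) = -1

After the edit, cleaning proceeds:
  no node depends on in1 at all; the second demand re-runs nothing.

Note the shortcut — nothing in the graph depends on in1 at all, so no recomputation happens.

Demanding v21 again yields -1.
0 computations run: none.
The nodes whose values change: in1.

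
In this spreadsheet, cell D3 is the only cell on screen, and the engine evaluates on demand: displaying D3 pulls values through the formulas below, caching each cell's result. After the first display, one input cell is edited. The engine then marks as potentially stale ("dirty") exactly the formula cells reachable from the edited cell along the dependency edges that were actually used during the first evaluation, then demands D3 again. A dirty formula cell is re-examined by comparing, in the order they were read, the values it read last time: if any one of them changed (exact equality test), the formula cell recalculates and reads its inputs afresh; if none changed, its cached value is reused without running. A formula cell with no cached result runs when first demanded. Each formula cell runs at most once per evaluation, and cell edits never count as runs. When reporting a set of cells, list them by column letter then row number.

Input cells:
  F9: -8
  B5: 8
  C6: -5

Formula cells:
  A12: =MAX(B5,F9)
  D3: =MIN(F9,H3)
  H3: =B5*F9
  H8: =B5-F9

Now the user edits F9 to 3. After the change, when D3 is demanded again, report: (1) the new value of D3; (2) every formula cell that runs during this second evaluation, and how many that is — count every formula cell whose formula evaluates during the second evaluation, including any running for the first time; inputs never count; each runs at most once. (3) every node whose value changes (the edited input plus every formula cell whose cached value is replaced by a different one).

Initial pass — values computed on the first demand:
  H3 = 8 * -8 = -64
  D3 = MIN(-8, -64) = -64

Second demand — change propagation:
  H3: re-runs because F9 -8->3; new result 24.
  D3: re-runs because F9 -8->3; H3 -64->24; new result 3.

D3 now evaluates to 3.
Run set: D3, H3 (2 run).
Changed values: D3, F9, H3.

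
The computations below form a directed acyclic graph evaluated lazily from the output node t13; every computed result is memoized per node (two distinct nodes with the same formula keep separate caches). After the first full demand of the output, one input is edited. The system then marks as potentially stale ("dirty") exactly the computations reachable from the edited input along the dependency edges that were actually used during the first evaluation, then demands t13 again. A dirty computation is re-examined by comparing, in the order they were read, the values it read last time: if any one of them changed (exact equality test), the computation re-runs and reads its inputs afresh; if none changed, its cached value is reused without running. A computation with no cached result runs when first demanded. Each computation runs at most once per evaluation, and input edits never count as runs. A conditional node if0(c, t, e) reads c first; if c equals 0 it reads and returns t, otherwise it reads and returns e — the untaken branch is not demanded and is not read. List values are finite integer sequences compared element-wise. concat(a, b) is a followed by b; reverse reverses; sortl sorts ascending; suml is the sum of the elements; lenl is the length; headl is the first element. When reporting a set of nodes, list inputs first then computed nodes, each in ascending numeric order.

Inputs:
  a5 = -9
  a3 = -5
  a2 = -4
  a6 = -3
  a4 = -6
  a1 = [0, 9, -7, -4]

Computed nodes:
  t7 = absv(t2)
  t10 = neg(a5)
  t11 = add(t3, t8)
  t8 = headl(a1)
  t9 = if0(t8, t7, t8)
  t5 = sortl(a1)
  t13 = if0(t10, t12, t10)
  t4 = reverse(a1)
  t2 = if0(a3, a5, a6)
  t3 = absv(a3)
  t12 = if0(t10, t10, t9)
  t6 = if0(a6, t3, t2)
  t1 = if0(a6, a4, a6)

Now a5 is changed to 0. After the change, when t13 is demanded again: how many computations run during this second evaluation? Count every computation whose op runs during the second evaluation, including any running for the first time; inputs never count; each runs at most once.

3 computations run: t10, t12, t13.
Note the branch switch — t12 had no cache and runs now for the first time.

First demand of the output computes:
  t10 = neg(-9) = 9
  t13 = if0(t10=9 -> else branch t10) = 9

After the edit, cleaning proceeds:
  t10: a read changed (a5 -9->0) — executes, giving 0.
  t12: had never run; runs now, result 0.
  t13: a read changed (t10 9->0; t10 9->0) — executes, giving 0.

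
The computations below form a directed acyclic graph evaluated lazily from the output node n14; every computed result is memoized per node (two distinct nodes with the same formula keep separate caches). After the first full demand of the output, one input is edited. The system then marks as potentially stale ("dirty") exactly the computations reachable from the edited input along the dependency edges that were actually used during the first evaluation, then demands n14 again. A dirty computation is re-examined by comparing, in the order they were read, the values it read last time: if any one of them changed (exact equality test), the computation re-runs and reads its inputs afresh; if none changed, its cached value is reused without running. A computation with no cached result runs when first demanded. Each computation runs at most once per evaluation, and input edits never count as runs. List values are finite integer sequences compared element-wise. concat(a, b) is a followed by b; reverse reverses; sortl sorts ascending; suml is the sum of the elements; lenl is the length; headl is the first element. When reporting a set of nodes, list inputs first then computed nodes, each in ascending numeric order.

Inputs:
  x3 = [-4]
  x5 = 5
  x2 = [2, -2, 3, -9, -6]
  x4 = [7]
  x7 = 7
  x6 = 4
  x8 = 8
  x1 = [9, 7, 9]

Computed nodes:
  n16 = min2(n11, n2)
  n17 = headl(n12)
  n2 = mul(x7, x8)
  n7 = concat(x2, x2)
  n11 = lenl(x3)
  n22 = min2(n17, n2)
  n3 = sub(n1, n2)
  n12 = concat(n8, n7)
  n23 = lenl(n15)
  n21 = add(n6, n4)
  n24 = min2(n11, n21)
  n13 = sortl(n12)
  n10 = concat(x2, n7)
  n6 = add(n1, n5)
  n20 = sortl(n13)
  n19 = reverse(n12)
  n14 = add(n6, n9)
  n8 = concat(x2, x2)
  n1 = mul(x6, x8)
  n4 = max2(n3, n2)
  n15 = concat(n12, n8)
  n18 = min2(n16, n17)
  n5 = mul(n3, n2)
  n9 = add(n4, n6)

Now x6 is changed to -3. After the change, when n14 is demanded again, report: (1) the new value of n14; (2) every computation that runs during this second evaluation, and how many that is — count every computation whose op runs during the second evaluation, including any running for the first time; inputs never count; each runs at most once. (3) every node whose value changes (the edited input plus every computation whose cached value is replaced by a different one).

First demand of the output computes:
  n1 = mul(4, 8) = 32
  n2 = mul(7, 8) = 56
  n3 = sub(32, 56) = -24
  n4 = max2(-24, 56) = 56
  n5 = mul(-24, 56) = -1344
  n6 = add(32, -1344) = -1312
  n9 = add(56, -1312) = -1256
  n14 = add(-1312, -1256) = -2568

After the edit, cleaning proceeds:
  n1: a read changed (x6 4->-3) — executes, giving -24.
  n3: a read changed (n1 32->-24) — executes, giving -80.
  n4: a read changed (n3 -24->-80) — executes, giving 56 — identical to its old value.
  n5: a read changed (n3 -24->-80) — executes, giving -4480.
  n6: a read changed (n1 32->-24; n5 -1344->-4480) — executes, giving -4504.
  n9: a read changed (n6 -1312->-4504) — executes, giving -4448.
  n14: a read changed (n6 -1312->-4504; n9 -1256->-4448) — executes, giving -8952.

Demanding n14 again yields -8952.
7 computations run: n1, n3, n4, n5, n6, n9, n14.
The nodes whose values change: x6, n1, n3, n5, n6, n9, n14.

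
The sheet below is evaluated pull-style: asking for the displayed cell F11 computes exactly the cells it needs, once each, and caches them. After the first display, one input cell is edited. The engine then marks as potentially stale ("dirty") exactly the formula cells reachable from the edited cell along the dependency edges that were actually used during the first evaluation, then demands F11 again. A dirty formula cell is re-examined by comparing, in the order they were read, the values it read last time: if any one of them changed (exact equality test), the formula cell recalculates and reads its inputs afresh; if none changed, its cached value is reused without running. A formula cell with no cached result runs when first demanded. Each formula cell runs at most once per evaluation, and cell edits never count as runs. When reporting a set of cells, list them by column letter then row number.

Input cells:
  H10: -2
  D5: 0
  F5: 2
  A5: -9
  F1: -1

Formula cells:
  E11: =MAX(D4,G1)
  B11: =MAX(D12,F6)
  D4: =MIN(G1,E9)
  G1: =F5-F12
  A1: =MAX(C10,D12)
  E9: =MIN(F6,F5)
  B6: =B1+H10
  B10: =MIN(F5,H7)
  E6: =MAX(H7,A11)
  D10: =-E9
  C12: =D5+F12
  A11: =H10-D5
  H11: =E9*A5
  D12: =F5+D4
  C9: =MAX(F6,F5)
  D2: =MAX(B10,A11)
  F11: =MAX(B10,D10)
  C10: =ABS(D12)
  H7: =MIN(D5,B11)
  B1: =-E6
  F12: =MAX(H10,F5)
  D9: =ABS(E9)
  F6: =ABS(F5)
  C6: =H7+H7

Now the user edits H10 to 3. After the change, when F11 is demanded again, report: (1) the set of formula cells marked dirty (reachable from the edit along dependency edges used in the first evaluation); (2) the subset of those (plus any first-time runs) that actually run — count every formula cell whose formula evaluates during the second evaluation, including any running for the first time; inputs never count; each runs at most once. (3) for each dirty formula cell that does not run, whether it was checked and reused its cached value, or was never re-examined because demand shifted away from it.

The edit dirties: B10, B11, D4, D12, F11, F12, G1, H7.
5 formula cells run: B11, D4, D12, F12, G1.
Cache hits after checking: B10, F11, H7.
Note the absorption at B11: it re-runs yet its value is the same, leaving the output's value untouched.

First demand of the output computes:
  F6 = ABS(2) = 2
  E9 = MIN(2, 2) = 2
  D10 = -(2) = -2
  F12 = MAX(-2, 2) = 2
  G1 = 2 - 2 = 0
  D4 = MIN(0, 2) = 0
  D12 = 2 + 0 = 2
  B11 = MAX(2, 2) = 2
  H7 = MIN(0, 2) = 0
  B10 = MIN(2, 0) = 0
  F11 = MAX(0, -2) = 0

After the edit, cleaning proceeds:
  F12: a read changed (H10 -2->3) — executes, giving 3.
  G1: a read changed (F12 2->3) — executes, giving -1.
  D4: a read changed (G1 0->-1) — executes, giving -1.
  D12: a read changed (D4 0->-1) — executes, giving 1.
  B11: a read changed (D12 2->1) — executes, giving 2 — identical to its old value.
  H7: dirty, but its reads are unchanged (D5 unchanged, B11 unchanged); cached 0 stands.
  B10: dirty, but its reads are unchanged (F5 unchanged, H7 unchanged); cached 0 stands.
  F11: dirty, but its reads are unchanged (B10 unchanged, D10 unchanged); cached 0 stands.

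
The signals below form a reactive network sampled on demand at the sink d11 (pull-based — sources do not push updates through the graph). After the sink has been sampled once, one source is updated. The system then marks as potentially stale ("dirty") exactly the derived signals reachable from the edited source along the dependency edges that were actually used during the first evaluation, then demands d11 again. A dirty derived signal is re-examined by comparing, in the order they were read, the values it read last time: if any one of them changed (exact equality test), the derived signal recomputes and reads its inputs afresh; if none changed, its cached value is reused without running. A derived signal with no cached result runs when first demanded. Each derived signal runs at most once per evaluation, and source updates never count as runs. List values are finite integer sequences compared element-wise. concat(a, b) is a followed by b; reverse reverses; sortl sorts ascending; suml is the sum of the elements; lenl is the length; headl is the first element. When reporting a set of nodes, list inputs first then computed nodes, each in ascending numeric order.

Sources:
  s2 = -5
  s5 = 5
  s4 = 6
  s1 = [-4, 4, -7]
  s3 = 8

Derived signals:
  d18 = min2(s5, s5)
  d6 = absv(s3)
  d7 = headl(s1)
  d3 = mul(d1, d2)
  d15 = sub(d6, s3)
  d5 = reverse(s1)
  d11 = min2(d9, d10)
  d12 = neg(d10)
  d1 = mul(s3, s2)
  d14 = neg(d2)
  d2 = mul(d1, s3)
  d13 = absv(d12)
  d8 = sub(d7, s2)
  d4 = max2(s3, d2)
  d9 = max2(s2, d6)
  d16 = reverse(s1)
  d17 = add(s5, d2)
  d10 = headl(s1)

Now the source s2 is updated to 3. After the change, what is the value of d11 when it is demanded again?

d11 now evaluates to -4.
The important point: d9 recomputes to an identical value, and the output ends up unchanged.

Initial pass — values computed on the first demand:
  d6 = absv(8) = 8
  d9 = max2(-5, 8) = 8
  d10 = headl([-4, 4, -7]) = -4
  d11 = min2(8, -4) = -4

Second demand — change propagation:
  d9: re-runs because s2 -5->3; new result 8 (unchanged).
  d11: re-examined; everything it read last time is the same (d9 unchanged, d10 unchanged) — cache -4 kept, no run.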